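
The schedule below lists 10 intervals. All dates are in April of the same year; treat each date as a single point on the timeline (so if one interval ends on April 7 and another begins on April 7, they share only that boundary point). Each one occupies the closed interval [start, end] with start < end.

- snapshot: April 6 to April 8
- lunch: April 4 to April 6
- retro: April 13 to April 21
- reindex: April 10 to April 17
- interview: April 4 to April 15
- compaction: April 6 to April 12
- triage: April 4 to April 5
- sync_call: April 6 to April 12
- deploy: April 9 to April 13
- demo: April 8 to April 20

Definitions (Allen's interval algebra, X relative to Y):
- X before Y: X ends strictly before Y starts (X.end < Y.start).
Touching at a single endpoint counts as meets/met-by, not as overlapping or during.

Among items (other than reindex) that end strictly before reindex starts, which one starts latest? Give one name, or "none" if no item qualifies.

snapshot

Target reindex = [April 10, April 17].
compaction [April 6, April 12] → overlaps → excluded.
demo [April 8, April 20] → contains → excluded.
deploy [April 9, April 13] → overlaps → excluded.
interview [April 4, April 15] → overlaps → excluded.
lunch [April 4, April 6] → before → candidate.
retro [April 13, April 21] → overlapped-by → excluded.
snapshot [April 6, April 8] → before → candidate.
sync_call [April 6, April 12] → overlaps → excluded.
triage [April 4, April 5] → before → candidate.
Among candidates, latest start is April 6 → snapshot.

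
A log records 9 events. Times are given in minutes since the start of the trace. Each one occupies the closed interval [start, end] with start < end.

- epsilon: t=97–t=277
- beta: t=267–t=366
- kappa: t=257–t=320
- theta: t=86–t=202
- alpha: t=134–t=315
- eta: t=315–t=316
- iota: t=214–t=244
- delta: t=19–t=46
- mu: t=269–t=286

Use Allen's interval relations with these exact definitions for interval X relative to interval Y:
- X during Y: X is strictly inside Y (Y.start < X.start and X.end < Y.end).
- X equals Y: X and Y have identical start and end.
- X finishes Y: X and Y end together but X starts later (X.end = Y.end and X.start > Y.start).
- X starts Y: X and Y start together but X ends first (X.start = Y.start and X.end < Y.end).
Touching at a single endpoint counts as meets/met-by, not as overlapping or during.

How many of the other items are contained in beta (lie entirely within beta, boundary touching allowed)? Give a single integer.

Target beta = [t=267, t=366].
alpha [t=134, t=315] → overlaps → no.
delta [t=19, t=46] → before → no.
epsilon [t=97, t=277] → overlaps → no.
eta [t=315, t=316] → during → counts.
iota [t=214, t=244] → before → no.
kappa [t=257, t=320] → overlaps → no.
mu [t=269, t=286] → during → counts.
theta [t=86, t=202] → before → no.
Total: 2.

2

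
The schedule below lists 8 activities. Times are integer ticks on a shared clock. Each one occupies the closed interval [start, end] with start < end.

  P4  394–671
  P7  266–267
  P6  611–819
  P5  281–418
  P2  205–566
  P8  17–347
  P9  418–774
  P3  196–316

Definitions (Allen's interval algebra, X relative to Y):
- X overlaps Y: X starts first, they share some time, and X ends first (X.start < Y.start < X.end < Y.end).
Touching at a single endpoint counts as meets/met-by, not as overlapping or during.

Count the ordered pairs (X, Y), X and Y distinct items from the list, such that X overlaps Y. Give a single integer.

Checking all 56 ordered pairs for relation 'overlaps'; matching pairs in alphabetical order:
(P2, P4): P2 overlaps P4 ✓
(P2, P9): P2 overlaps P9 ✓
(P3, P2): P3 overlaps P2 ✓
(P3, P5): P3 overlaps P5 ✓
(P4, P6): P4 overlaps P6 ✓
(P4, P9): P4 overlaps P9 ✓
(P5, P4): P5 overlaps P4 ✓
(P8, P2): P8 overlaps P2 ✓
(P8, P5): P8 overlaps P5 ✓
(P9, P6): P9 overlaps P6 ✓
Count: 10.

10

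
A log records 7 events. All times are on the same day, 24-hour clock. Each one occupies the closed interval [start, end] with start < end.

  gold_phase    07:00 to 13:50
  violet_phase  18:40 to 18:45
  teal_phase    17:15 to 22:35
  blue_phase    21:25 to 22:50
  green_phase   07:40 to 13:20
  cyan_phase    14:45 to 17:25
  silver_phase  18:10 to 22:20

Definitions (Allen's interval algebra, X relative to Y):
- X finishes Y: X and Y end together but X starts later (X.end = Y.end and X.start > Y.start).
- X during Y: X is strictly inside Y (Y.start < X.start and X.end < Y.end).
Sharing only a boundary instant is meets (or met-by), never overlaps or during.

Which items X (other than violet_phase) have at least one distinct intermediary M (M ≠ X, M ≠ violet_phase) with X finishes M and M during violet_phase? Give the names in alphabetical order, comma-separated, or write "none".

none

Target violet_phase = [18:40, 18:45].
Intermediaries M with M during violet_phase: none.
Union: none.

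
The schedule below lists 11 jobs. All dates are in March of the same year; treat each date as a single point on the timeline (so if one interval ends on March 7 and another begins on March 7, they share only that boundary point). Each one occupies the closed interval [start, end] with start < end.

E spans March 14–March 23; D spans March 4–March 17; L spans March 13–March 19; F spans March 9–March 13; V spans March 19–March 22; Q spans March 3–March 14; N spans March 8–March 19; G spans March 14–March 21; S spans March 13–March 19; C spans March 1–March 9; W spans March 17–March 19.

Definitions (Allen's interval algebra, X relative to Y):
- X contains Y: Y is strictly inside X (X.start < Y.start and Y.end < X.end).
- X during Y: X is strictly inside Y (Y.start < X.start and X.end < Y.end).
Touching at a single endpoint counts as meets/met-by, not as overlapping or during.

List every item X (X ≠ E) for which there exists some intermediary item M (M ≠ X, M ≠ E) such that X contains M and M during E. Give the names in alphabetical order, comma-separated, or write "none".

Target E = [March 14, March 23].
Intermediaries M with M during E: V, W.
Via V — items with X contains V: none.
Via W — items with X contains W: G.
Union: G.

G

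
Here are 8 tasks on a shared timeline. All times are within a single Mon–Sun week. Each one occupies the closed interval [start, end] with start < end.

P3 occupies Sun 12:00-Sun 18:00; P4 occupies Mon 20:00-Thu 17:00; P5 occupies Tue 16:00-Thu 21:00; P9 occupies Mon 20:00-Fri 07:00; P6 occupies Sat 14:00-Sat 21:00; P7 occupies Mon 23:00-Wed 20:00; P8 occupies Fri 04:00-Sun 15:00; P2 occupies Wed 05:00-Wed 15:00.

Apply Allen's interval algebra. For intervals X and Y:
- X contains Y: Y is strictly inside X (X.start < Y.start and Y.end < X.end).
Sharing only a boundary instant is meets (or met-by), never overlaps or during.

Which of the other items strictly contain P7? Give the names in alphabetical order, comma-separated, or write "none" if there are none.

Target P7 = [Mon 23:00, Wed 20:00].
P2 [Wed 05:00, Wed 15:00] → during → no.
P3 [Sun 12:00, Sun 18:00] → after → no.
P4 [Mon 20:00, Thu 17:00] → contains → yes.
P5 [Tue 16:00, Thu 21:00] → overlapped-by → no.
P6 [Sat 14:00, Sat 21:00] → after → no.
P8 [Fri 04:00, Sun 15:00] → after → no.
P9 [Mon 20:00, Fri 07:00] → contains → yes.
Result: P4, P9.

P4, P9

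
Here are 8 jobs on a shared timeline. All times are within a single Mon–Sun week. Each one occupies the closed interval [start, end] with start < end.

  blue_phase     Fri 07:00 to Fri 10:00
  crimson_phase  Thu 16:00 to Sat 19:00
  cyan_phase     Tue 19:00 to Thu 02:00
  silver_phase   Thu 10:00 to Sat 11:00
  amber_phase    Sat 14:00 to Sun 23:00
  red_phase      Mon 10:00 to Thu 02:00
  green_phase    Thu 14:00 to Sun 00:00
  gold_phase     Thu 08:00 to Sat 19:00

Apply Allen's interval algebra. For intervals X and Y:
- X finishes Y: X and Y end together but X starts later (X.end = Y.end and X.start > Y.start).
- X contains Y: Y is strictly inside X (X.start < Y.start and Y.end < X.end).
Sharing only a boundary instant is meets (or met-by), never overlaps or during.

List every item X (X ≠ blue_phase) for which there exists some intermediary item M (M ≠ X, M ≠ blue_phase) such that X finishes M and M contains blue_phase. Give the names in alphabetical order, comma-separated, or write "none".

crimson_phase

Target blue_phase = [Fri 07:00, Fri 10:00].
Intermediaries M with M contains blue_phase: crimson_phase, gold_phase, green_phase, silver_phase.
Via crimson_phase — items with X finishes crimson_phase: none.
Via gold_phase — items with X finishes gold_phase: crimson_phase.
Via green_phase — items with X finishes green_phase: none.
Via silver_phase — items with X finishes silver_phase: none.
Union: crimson_phase.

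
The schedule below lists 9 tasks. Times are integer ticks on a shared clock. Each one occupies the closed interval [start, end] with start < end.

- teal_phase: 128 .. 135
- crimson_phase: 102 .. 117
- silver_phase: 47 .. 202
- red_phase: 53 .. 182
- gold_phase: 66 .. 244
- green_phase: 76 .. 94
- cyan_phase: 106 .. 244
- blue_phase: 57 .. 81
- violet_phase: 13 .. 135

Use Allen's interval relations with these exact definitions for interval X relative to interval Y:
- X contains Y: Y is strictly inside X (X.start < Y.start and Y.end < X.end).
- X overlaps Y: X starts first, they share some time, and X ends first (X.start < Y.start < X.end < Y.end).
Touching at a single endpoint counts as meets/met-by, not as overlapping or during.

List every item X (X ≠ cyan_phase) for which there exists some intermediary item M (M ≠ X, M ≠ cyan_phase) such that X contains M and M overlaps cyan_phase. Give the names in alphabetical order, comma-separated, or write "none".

Target cyan_phase = [106, 244].
Intermediaries M with M overlaps cyan_phase: crimson_phase, red_phase, silver_phase, violet_phase.
Via crimson_phase — items with X contains crimson_phase: gold_phase, red_phase, silver_phase, violet_phase.
Via red_phase — items with X contains red_phase: silver_phase.
Via silver_phase — items with X contains silver_phase: none.
Via violet_phase — items with X contains violet_phase: none.
Union: gold_phase, red_phase, silver_phase, violet_phase.

gold_phase, red_phase, silver_phase, violet_phase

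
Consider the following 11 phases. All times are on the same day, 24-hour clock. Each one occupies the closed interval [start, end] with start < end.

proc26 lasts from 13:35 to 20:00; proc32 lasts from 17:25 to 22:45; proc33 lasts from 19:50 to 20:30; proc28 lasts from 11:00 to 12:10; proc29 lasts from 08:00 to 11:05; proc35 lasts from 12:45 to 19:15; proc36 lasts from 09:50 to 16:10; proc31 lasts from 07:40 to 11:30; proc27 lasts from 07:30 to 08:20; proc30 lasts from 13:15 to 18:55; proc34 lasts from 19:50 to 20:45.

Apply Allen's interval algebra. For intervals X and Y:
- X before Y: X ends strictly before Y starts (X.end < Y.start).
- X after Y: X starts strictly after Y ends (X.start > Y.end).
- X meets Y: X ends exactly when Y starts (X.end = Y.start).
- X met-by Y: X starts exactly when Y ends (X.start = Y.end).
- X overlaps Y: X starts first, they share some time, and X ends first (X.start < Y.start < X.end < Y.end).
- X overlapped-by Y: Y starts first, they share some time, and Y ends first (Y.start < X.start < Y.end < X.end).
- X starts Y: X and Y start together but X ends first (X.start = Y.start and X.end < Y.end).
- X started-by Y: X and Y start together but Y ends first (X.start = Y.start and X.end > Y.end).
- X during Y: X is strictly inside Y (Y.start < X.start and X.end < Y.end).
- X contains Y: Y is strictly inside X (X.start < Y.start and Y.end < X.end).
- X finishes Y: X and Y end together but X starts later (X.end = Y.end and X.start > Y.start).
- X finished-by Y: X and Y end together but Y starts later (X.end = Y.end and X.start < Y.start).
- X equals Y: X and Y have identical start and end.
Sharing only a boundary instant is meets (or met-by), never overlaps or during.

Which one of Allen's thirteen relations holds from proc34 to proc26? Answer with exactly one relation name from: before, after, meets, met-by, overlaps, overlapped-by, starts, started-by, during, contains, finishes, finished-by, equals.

proc34 = [19:50, 20:45]; proc26 = [13:35, 20:00].
Compare endpoints: proc34.start > proc26.start, proc34.start < proc26.end, proc34.end > proc26.start, proc34.end > proc26.end.
That pattern is 'overlapped-by'.

overlapped-by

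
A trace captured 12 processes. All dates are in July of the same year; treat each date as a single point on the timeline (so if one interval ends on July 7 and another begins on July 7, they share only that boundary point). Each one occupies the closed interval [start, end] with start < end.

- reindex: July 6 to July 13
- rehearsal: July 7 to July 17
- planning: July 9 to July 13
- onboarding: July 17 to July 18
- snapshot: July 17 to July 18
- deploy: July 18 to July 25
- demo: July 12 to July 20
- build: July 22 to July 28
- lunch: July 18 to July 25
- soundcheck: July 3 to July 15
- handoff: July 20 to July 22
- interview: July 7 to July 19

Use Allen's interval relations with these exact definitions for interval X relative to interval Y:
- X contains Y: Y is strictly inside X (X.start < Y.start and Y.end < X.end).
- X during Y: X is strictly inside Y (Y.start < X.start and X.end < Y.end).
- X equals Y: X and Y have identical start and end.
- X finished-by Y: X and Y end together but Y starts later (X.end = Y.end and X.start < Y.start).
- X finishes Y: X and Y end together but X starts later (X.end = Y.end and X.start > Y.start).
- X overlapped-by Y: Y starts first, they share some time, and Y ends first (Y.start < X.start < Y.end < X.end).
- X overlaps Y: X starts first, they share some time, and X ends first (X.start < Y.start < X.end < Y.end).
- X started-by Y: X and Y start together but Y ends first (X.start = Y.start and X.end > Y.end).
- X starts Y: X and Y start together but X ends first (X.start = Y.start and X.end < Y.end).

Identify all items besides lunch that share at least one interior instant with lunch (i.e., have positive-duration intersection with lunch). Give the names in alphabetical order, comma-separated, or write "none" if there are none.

Target lunch = [July 18, July 25].
build [July 22, July 28] → overlapped-by → yes.
demo [July 12, July 20] → overlaps → yes.
deploy [July 18, July 25] → equals → yes.
handoff [July 20, July 22] → during → yes.
interview [July 7, July 19] → overlaps → yes.
onboarding [July 17, July 18] → meets → no.
planning [July 9, July 13] → before → no.
rehearsal [July 7, July 17] → before → no.
reindex [July 6, July 13] → before → no.
snapshot [July 17, July 18] → meets → no.
soundcheck [July 3, July 15] → before → no.
Result: build, demo, deploy, handoff, interview.

build, demo, deploy, handoff, interview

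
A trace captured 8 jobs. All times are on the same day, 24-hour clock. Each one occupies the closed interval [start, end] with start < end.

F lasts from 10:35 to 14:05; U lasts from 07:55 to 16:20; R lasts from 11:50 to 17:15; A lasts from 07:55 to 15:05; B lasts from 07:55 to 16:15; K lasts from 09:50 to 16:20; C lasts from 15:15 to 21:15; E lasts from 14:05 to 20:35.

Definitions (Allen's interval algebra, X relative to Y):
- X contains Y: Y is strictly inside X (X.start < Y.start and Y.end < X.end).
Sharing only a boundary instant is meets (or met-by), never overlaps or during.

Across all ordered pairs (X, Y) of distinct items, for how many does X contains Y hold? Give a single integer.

4

Checking all 56 ordered pairs for relation 'contains'; matching pairs in alphabetical order:
(A, F): A contains F ✓
(B, F): B contains F ✓
(K, F): K contains F ✓
(U, F): U contains F ✓
Count: 4.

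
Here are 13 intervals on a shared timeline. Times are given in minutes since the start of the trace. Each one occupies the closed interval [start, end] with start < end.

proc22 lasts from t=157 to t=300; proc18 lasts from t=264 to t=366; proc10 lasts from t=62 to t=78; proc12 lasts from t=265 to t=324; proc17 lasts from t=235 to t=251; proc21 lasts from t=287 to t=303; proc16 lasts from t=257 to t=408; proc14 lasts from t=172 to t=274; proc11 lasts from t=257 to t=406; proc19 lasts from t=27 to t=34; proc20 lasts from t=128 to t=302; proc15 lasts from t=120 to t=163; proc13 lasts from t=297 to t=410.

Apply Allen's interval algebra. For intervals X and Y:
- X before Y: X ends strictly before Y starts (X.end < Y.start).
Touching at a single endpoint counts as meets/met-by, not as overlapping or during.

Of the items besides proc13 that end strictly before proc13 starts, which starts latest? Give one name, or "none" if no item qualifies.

proc17

Target proc13 = [t=297, t=410].
proc10 [t=62, t=78] → before → candidate.
proc11 [t=257, t=406] → overlaps → excluded.
proc12 [t=265, t=324] → overlaps → excluded.
proc14 [t=172, t=274] → before → candidate.
proc15 [t=120, t=163] → before → candidate.
proc16 [t=257, t=408] → overlaps → excluded.
proc17 [t=235, t=251] → before → candidate.
proc18 [t=264, t=366] → overlaps → excluded.
proc19 [t=27, t=34] → before → candidate.
proc20 [t=128, t=302] → overlaps → excluded.
proc21 [t=287, t=303] → overlaps → excluded.
proc22 [t=157, t=300] → overlaps → excluded.
Among candidates, latest start is t=235 → proc17.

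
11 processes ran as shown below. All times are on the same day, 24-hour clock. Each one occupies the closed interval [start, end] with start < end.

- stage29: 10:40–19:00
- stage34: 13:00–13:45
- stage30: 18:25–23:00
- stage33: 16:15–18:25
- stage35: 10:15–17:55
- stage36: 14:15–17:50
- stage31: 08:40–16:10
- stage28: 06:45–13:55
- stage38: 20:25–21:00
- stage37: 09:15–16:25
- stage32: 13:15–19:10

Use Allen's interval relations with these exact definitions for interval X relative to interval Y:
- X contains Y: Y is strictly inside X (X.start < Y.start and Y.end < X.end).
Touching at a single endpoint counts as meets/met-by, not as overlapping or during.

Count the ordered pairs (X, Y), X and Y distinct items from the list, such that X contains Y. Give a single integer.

Checking all 110 ordered pairs for relation 'contains'; matching pairs in alphabetical order:
(stage28, stage34): stage28 contains stage34 ✓
(stage29, stage33): stage29 contains stage33 ✓
(stage29, stage34): stage29 contains stage34 ✓
(stage29, stage36): stage29 contains stage36 ✓
(stage30, stage38): stage30 contains stage38 ✓
(stage31, stage34): stage31 contains stage34 ✓
(stage32, stage33): stage32 contains stage33 ✓
(stage32, stage36): stage32 contains stage36 ✓
(stage35, stage34): stage35 contains stage34 ✓
(stage35, stage36): stage35 contains stage36 ✓
(stage37, stage34): stage37 contains stage34 ✓
Count: 11.

11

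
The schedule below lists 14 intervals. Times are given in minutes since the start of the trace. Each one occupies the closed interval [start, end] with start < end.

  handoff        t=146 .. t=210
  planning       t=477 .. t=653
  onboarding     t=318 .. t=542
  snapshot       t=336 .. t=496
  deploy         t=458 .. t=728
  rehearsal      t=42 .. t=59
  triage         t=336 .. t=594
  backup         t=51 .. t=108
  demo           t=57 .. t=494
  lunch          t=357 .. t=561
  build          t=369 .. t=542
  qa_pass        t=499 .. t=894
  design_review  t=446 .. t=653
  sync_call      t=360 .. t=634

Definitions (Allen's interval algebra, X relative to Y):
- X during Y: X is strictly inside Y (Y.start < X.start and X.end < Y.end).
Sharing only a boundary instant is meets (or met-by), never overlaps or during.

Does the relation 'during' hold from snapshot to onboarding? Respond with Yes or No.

Yes

snapshot = [t=336, t=496], onboarding = [t=318, t=542].
Actual relation of snapshot to onboarding: during.
Asked whether 'during' holds → Yes.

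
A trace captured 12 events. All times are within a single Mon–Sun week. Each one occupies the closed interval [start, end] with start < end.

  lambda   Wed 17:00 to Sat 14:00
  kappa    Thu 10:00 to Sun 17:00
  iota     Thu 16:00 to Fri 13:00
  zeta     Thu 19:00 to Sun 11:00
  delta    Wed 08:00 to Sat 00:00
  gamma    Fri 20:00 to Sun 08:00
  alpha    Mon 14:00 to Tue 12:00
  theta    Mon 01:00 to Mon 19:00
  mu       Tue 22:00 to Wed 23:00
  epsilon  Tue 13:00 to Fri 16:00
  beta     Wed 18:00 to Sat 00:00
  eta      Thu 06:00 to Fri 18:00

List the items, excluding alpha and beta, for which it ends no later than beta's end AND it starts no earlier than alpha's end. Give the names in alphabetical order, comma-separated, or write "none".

Conditions: its end is no later than beta's end (X.end <= Sat 00:00) AND its start is no earlier than alpha's end (X.start >= Tue 12:00).
delta: end Sat 00:00 <= Sat 00:00? ✓; start Wed 08:00 >= Tue 12:00? ✓ → yes.
epsilon: end Fri 16:00 <= Sat 00:00? ✓; start Tue 13:00 >= Tue 12:00? ✓ → yes.
eta: end Fri 18:00 <= Sat 00:00? ✓; start Thu 06:00 >= Tue 12:00? ✓ → yes.
gamma: end Sun 08:00 <= Sat 00:00? ✗; start Fri 20:00 >= Tue 12:00? ✓ → no.
iota: end Fri 13:00 <= Sat 00:00? ✓; start Thu 16:00 >= Tue 12:00? ✓ → yes.
kappa: end Sun 17:00 <= Sat 00:00? ✗; start Thu 10:00 >= Tue 12:00? ✓ → no.
lambda: end Sat 14:00 <= Sat 00:00? ✗; start Wed 17:00 >= Tue 12:00? ✓ → no.
mu: end Wed 23:00 <= Sat 00:00? ✓; start Tue 22:00 >= Tue 12:00? ✓ → yes.
theta: end Mon 19:00 <= Sat 00:00? ✓; start Mon 01:00 >= Tue 12:00? ✗ → no.
zeta: end Sun 11:00 <= Sat 00:00? ✗; start Thu 19:00 >= Tue 12:00? ✓ → no.
Result: delta, epsilon, eta, iota, mu.

delta, epsilon, eta, iota, mu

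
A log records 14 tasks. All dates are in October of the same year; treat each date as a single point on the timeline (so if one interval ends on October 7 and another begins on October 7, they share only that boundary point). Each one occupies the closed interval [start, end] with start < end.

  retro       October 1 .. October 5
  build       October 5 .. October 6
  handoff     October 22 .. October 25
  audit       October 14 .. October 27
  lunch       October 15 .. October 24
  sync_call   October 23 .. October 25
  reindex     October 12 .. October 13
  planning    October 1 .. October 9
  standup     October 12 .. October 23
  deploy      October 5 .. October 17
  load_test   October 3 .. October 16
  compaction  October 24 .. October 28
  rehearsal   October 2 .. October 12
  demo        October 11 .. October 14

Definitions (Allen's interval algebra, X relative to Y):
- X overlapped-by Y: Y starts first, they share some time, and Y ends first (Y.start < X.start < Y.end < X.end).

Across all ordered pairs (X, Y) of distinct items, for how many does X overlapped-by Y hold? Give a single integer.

Checking all 182 ordered pairs for relation 'overlapped-by'; matching pairs in alphabetical order:
(audit, deploy): audit overlapped-by deploy ✓
(audit, load_test): audit overlapped-by load_test ✓
(audit, standup): audit overlapped-by standup ✓
(compaction, audit): compaction overlapped-by audit ✓
(compaction, handoff): compaction overlapped-by handoff ✓
(compaction, sync_call): compaction overlapped-by sync_call ✓
(demo, rehearsal): demo overlapped-by rehearsal ✓
(deploy, load_test): deploy overlapped-by load_test ✓
(deploy, planning): deploy overlapped-by planning ✓
(deploy, rehearsal): deploy overlapped-by rehearsal ✓
(handoff, lunch): handoff overlapped-by lunch ✓
(handoff, standup): handoff overlapped-by standup ✓
(load_test, planning): load_test overlapped-by planning ✓
(load_test, rehearsal): load_test overlapped-by rehearsal ✓
(load_test, retro): load_test overlapped-by retro ✓
(lunch, deploy): lunch overlapped-by deploy ✓
(lunch, load_test): lunch overlapped-by load_test ✓
(lunch, standup): lunch overlapped-by standup ✓
(rehearsal, planning): rehearsal overlapped-by planning ✓
(rehearsal, retro): rehearsal overlapped-by retro ✓
(standup, demo): standup overlapped-by demo ✓
(standup, deploy): standup overlapped-by deploy ✓
(standup, load_test): standup overlapped-by load_test ✓
(sync_call, lunch): sync_call overlapped-by lunch ✓
Count: 24.

24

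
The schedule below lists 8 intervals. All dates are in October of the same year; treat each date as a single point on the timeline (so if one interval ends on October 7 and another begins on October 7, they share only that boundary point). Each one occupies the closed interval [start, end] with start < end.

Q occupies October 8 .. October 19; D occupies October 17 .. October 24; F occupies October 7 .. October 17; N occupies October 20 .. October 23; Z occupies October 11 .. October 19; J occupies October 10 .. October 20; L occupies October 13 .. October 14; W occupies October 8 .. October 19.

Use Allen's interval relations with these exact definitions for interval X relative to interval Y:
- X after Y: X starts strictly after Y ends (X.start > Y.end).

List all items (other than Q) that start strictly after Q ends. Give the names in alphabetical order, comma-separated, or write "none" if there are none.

Target Q = [October 8, October 19].
D [October 17, October 24] → overlapped-by → no.
F [October 7, October 17] → overlaps → no.
J [October 10, October 20] → overlapped-by → no.
L [October 13, October 14] → during → no.
N [October 20, October 23] → after → yes.
W [October 8, October 19] → equals → no.
Z [October 11, October 19] → finishes → no.
Result: N.

N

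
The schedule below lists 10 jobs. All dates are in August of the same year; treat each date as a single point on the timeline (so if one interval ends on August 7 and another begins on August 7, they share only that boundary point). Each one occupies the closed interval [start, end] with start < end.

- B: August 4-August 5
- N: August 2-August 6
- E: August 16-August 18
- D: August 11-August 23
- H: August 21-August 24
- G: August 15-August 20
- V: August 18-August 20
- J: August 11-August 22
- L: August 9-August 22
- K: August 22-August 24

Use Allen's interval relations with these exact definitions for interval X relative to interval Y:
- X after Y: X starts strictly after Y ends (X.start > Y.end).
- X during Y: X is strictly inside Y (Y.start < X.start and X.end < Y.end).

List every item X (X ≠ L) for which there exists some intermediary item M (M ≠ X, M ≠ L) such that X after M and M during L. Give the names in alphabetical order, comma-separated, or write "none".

Target L = [August 9, August 22].
Intermediaries M with M during L: E, G, V.
Via E — items with X after E: H, K.
Via G — items with X after G: H, K.
Via V — items with X after V: H, K.
Union: H, K.

H, K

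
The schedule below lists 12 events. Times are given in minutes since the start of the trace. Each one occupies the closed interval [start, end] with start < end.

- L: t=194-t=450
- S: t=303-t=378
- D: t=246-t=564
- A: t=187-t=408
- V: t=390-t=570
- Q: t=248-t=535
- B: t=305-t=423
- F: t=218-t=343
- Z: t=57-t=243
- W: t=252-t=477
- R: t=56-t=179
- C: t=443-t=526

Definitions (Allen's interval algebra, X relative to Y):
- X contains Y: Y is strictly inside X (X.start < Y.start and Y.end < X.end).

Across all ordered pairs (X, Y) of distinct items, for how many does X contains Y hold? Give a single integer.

Checking all 132 ordered pairs for relation 'contains'; matching pairs in alphabetical order:
(A, F): A contains F ✓
(A, S): A contains S ✓
(D, B): D contains B ✓
(D, C): D contains C ✓
(D, Q): D contains Q ✓
(D, S): D contains S ✓
(D, W): D contains W ✓
(L, B): L contains B ✓
(L, F): L contains F ✓
(L, S): L contains S ✓
(Q, B): Q contains B ✓
(Q, C): Q contains C ✓
(Q, S): Q contains S ✓
(Q, W): Q contains W ✓
(V, C): V contains C ✓
(W, B): W contains B ✓
(W, S): W contains S ✓
Count: 17.

17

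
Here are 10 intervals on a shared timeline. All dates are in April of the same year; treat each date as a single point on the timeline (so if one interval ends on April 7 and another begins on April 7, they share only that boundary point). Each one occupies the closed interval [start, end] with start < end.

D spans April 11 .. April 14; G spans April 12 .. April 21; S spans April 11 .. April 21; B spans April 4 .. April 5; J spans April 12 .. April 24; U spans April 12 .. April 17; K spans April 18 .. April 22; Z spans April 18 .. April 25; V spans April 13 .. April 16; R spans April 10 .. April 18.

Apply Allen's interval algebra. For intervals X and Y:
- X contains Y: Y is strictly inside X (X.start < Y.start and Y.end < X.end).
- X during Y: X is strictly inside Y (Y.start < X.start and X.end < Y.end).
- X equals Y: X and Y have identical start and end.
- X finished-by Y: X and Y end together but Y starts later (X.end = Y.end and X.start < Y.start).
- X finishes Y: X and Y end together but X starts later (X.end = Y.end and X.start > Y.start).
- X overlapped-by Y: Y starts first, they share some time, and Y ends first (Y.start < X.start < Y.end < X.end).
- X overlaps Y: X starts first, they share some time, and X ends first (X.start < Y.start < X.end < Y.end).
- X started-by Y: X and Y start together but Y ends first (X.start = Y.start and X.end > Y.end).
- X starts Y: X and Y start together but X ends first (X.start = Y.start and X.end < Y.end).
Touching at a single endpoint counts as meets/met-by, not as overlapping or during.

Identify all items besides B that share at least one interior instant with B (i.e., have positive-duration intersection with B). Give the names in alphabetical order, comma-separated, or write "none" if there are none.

Target B = [April 4, April 5].
D [April 11, April 14] → after → no.
G [April 12, April 21] → after → no.
J [April 12, April 24] → after → no.
K [April 18, April 22] → after → no.
R [April 10, April 18] → after → no.
S [April 11, April 21] → after → no.
U [April 12, April 17] → after → no.
V [April 13, April 16] → after → no.
Z [April 18, April 25] → after → no.
Result: none.

none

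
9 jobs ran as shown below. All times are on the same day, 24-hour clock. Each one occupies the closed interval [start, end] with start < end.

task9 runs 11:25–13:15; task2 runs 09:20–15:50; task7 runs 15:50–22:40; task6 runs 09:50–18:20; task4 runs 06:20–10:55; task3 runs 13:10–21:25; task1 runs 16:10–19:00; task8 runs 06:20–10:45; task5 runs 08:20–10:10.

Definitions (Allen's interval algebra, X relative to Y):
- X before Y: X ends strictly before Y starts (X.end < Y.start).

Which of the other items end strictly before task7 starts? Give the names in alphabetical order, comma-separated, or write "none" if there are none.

task4, task5, task8, task9

Target task7 = [15:50, 22:40].
task1 [16:10, 19:00] → during → no.
task2 [09:20, 15:50] → meets → no.
task3 [13:10, 21:25] → overlaps → no.
task4 [06:20, 10:55] → before → yes.
task5 [08:20, 10:10] → before → yes.
task6 [09:50, 18:20] → overlaps → no.
task8 [06:20, 10:45] → before → yes.
task9 [11:25, 13:15] → before → yes.
Result: task4, task5, task8, task9.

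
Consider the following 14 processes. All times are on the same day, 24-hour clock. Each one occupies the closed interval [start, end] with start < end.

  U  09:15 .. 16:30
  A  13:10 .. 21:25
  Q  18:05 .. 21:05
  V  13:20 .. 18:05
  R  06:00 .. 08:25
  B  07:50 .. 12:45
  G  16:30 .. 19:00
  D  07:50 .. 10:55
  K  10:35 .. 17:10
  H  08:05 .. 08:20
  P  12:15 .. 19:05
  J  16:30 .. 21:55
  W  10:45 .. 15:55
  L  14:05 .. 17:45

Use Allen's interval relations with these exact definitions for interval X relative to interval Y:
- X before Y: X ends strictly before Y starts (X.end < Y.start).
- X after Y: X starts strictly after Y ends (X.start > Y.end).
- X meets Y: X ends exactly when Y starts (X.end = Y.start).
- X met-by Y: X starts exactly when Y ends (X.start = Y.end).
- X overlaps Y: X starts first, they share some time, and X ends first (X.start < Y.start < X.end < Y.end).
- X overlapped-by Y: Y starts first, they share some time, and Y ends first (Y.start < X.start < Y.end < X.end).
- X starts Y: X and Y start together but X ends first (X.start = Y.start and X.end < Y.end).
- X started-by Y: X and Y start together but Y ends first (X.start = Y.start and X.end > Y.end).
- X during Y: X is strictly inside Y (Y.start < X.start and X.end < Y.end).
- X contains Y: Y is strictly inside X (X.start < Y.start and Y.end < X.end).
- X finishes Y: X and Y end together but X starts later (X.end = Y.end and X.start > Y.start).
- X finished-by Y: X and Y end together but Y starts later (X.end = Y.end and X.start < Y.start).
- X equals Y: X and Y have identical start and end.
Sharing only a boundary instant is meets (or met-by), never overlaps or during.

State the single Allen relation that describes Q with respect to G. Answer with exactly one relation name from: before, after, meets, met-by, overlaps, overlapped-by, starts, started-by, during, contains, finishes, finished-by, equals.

Q = [18:05, 21:05]; G = [16:30, 19:00].
Compare endpoints: Q.start > G.start, Q.start < G.end, Q.end > G.start, Q.end > G.end.
That pattern is 'overlapped-by'.

overlapped-by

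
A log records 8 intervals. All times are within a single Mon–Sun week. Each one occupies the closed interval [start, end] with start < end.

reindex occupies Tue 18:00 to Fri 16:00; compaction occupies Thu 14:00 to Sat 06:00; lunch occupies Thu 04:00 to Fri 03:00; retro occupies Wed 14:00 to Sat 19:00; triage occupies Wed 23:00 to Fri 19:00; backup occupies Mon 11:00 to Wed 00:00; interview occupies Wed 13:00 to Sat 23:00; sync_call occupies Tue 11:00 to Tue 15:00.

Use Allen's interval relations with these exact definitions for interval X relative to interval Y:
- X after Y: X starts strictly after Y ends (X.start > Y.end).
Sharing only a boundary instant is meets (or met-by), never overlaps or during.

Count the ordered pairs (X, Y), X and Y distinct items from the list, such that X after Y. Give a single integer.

11

Checking all 56 ordered pairs for relation 'after'; matching pairs in alphabetical order:
(compaction, backup): compaction after backup ✓
(compaction, sync_call): compaction after sync_call ✓
(interview, backup): interview after backup ✓
(interview, sync_call): interview after sync_call ✓
(lunch, backup): lunch after backup ✓
(lunch, sync_call): lunch after sync_call ✓
(reindex, sync_call): reindex after sync_call ✓
(retro, backup): retro after backup ✓
(retro, sync_call): retro after sync_call ✓
(triage, backup): triage after backup ✓
(triage, sync_call): triage after sync_call ✓
Count: 11.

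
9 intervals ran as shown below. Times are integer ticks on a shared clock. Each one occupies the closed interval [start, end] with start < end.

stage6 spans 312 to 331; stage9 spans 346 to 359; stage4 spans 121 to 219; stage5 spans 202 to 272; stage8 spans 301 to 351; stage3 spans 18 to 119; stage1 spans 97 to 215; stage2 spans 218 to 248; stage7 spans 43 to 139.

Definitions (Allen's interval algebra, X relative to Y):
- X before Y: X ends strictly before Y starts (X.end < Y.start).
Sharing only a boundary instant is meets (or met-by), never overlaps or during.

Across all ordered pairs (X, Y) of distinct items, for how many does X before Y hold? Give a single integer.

25

Checking all 72 ordered pairs for relation 'before'; matching pairs in alphabetical order:
(stage1, stage2): stage1 before stage2 ✓
(stage1, stage6): stage1 before stage6 ✓
(stage1, stage8): stage1 before stage8 ✓
(stage1, stage9): stage1 before stage9 ✓
(stage2, stage6): stage2 before stage6 ✓
(stage2, stage8): stage2 before stage8 ✓
(stage2, stage9): stage2 before stage9 ✓
(stage3, stage2): stage3 before stage2 ✓
(stage3, stage4): stage3 before stage4 ✓
(stage3, stage5): stage3 before stage5 ✓
(stage3, stage6): stage3 before stage6 ✓
(stage3, stage8): stage3 before stage8 ✓
(stage3, stage9): stage3 before stage9 ✓
(stage4, stage6): stage4 before stage6 ✓
(stage4, stage8): stage4 before stage8 ✓
(stage4, stage9): stage4 before stage9 ✓
(stage5, stage6): stage5 before stage6 ✓
(stage5, stage8): stage5 before stage8 ✓
(stage5, stage9): stage5 before stage9 ✓
(stage6, stage9): stage6 before stage9 ✓
(stage7, stage2): stage7 before stage2 ✓
(stage7, stage5): stage7 before stage5 ✓
(stage7, stage6): stage7 before stage6 ✓
(stage7, stage8): stage7 before stage8 ✓
... plus 1 further pairs not listed.
Count: 25.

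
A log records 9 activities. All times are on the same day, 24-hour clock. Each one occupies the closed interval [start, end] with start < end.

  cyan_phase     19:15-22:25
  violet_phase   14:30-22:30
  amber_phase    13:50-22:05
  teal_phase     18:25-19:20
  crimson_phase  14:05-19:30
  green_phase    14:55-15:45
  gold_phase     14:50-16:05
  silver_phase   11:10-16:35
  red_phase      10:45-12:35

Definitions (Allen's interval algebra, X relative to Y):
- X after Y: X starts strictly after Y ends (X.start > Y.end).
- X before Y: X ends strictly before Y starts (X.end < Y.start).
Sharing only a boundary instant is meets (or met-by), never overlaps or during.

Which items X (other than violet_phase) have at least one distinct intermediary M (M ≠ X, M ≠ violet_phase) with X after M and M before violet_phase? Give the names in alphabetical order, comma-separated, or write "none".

amber_phase, crimson_phase, cyan_phase, gold_phase, green_phase, teal_phase

Target violet_phase = [14:30, 22:30].
Intermediaries M with M before violet_phase: red_phase.
Via red_phase — items with X after red_phase: amber_phase, crimson_phase, cyan_phase, gold_phase, green_phase, teal_phase.
Union: amber_phase, crimson_phase, cyan_phase, gold_phase, green_phase, teal_phase.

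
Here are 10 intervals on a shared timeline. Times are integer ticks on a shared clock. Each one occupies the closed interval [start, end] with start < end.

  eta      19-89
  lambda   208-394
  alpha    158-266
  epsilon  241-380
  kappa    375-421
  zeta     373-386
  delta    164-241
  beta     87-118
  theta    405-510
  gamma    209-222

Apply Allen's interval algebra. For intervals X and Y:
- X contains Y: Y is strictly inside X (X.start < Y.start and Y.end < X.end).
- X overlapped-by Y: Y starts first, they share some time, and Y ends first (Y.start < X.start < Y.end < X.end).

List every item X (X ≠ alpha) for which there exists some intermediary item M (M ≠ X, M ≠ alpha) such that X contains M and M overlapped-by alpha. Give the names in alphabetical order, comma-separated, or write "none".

Target alpha = [158, 266].
Intermediaries M with M overlapped-by alpha: epsilon, lambda.
Via epsilon — items with X contains epsilon: lambda.
Via lambda — items with X contains lambda: none.
Union: lambda.

lambda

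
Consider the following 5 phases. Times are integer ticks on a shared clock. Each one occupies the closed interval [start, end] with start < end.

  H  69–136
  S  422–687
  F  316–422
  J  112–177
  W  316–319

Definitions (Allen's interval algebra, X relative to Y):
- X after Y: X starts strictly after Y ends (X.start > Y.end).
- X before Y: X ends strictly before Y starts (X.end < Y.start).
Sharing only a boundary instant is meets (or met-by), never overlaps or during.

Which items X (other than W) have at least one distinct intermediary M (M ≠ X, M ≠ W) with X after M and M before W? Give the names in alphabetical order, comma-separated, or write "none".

Target W = [316, 319].
Intermediaries M with M before W: H, J.
Via H — items with X after H: F, S.
Via J — items with X after J: F, S.
Union: F, S.

F, S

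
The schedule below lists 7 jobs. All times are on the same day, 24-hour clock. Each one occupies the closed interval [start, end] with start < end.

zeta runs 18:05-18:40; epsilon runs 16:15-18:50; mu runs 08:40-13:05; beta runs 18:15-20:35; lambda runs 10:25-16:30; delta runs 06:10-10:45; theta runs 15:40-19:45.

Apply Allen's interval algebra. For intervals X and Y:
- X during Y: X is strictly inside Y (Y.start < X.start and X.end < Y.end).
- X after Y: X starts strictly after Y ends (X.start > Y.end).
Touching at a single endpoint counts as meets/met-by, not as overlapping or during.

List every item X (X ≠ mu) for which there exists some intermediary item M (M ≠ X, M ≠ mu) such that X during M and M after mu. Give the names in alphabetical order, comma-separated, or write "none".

epsilon, zeta

Target mu = [08:40, 13:05].
Intermediaries M with M after mu: beta, epsilon, theta, zeta.
Via beta — items with X during beta: none.
Via epsilon — items with X during epsilon: zeta.
Via theta — items with X during theta: epsilon, zeta.
Via zeta — items with X during zeta: none.
Union: epsilon, zeta.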